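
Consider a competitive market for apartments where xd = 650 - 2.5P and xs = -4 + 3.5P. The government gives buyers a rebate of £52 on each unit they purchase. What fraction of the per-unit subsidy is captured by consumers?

Pre-subsidy: 650 - 2.5P = -4 + 3.5P gives P* = 109, x* = 377.5.
With the rebate, buyers effectively pay Pb = Ps − 52, where Ps is the price sellers receive.
Demand in terms of Ps becomes xd = 650 − 2.5(Ps − 52) = 780 - 2.5Ps. Setting this equal to supply: 780 - 2.5Ps = -4 + 3.5Ps, so Ps = 392/3.
Buyers pay Pb = 392/3 − 52 = 236/3; x' = -4 + 3.5·(392/3) = 1360/3.
Buyers' price falls by P* − Pb = 109 − 236/3 = 91/3; sellers' price rises by Ps − P* = 392/3 − 109 = 65/3.
So consumers capture (91/3)/52 = 7/12 of each unit of subsidy.

Consumer share = 7/12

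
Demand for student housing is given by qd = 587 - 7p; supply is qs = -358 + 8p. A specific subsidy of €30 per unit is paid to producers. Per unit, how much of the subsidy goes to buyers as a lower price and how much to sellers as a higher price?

Pre-subsidy: 587 - 7p = -358 + 8p gives p* = 63, q* = 146.
With the subsidy, sellers receive ps = pb + 30 for each unit, where pb is the price buyers pay.
Supply in terms of pb becomes qs = -358 + 8(pb + 30) = -118 + 8pb. Setting this equal to demand: 587 - 7pb = -118 + 8pb, so pb = 47.
Sellers receive ps = 47 + 30 = 77; q' = 587 − 7·47 = 258.
Buyers' price falls by p* − pb = 63 − 47 = 16; sellers' price rises by ps − p* = 77 − 63 = 14.

Buyers gain €16 per unit; sellers gain €14 per unit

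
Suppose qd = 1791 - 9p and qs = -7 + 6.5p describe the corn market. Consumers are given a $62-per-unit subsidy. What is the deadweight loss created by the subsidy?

Deadweight loss = $7254

Pre-subsidy: 1791 - 9p = -7 + 6.5p gives p* = 116, q* = 747.
With the rebate, buyers effectively pay pb = ps − 62, where ps is the price sellers receive.
Demand in terms of ps becomes qd = 1791 − 9(ps − 62) = 2349 - 9ps. Setting this equal to supply: 2349 - 9ps = -7 + 6.5ps, so ps = 152.
Buyers pay pb = 152 − 62 = 90; q' = -7 + 6.5·152 = 981.
The subsidy expands output by 981 − 747 = 234 past the efficient level; on those units the gap between marginal cost and willingness to pay runs from 0 up to 62.
DWL = ½ × 62 × 234 = 7254.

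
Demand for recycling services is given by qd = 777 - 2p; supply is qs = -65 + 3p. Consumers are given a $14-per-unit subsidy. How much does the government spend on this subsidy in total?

Pre-subsidy: 777 - 2p = -65 + 3p gives p* = 168.4, q* = 440.2.
With the rebate, buyers effectively pay pb = ps − 14, where ps is the price sellers receive.
Demand in terms of ps becomes qd = 777 − 2(ps − 14) = 805 - 2ps. Setting this equal to supply: 805 - 2ps = -65 + 3ps, so ps = 174.
Buyers pay pb = 174 − 14 = 160; q' = -65 + 3·174 = 457.
Government outlay = subsidy × quantity = 14 × 457 = 6398.

Government cost = $6398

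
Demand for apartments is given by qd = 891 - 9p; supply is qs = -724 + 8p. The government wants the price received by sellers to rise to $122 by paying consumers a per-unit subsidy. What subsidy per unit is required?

At a seller price of 122, quantity supplied is -724 + 8·122 = 252.
Buyers absorb 252 only when they pay pb with 891 − 9·pb = 252, i.e. pb = 71.
s = ps − pb = 122 − 71 = 51.

Required subsidy s = $51 per unit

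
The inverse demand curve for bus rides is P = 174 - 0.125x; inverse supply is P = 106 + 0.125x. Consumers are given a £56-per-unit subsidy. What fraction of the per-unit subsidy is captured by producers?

Producer share = 0.5

Pre-subsidy: 174 - 0.125x = 106 + 0.125x gives x* = 272 and P* = 140.
With the rebate, buyers effectively pay Pb = Ps − 56, where Ps is the price sellers receive.
On the curves, Pb = 174 - 0.125x and Ps = 106 + 0.125x; the wedge Ps − Pb = 56 gives 106 + 0.125x − (174 - 0.125x) = 56, so x' = 496.
Then Pb = 174 − 0.125·496 = 112 and Ps = 106 + 0.125·496 = 168.
Buyers' price falls by P* − Pb = 140 − 112 = 28; sellers' price rises by Ps − P* = 168 − 140 = 28.
So producers capture 28/56 = 0.5 of each unit of subsidy.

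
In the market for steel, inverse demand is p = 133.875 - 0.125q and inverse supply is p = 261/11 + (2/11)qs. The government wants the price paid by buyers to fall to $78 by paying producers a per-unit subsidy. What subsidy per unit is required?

At a buyer price of 78, quantity demanded is 1071 − 8·78 = 447.
Sellers supply 447 only when they receive ps = 261/11 + (2/11)·447 = 105.
s = ps − pb = 105 − 78 = 27.

Required subsidy s = $27 per unit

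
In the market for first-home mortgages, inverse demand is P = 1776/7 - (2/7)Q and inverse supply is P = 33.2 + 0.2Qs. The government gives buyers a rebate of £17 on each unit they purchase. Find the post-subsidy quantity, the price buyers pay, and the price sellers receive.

Q' = 489; buyers pay £114; sellers receive £131

Pre-subsidy: 1776/7 - (2/7)Q = 33.2 + 0.2Q gives Q* = 454 and P* = 124.
With the rebate, buyers effectively pay Pb = Ps − 17, where Ps is the price sellers receive.
On the curves, Pb = 1776/7 - (2/7)Q and Ps = 33.2 + 0.2Q; the wedge Ps − Pb = 17 gives 33.2 + 0.2Q − (1776/7 - (2/7)Q) = 17, so Q' = 489.
Then Pb = 1776/7 − (2/7)·489 = 114 and Ps = 33.2 + 0.2·489 = 131.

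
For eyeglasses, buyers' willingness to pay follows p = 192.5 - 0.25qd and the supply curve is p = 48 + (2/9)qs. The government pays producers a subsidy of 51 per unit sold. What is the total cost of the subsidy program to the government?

Government cost = 21114

Pre-subsidy: 192.5 - 0.25q = 48 + (2/9)q gives q* = 306 and p* = 116.
With the subsidy, sellers receive ps = pb + 51 for each unit, where pb is the price buyers pay.
On the curves, pb = 192.5 - 0.25q and ps = 48 + (2/9)q; the wedge ps − pb = 51 gives 48 + (2/9)q − (192.5 - 0.25q) = 51, so q' = 414.
Then pb = 192.5 − 0.25·414 = 89 and ps = 48 + (2/9)·414 = 140.
Government outlay = subsidy × quantity = 51 × 414 = 21114.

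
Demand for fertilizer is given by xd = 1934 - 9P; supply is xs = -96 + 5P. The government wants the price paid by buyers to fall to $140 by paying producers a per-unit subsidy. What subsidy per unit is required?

At a buyer price of 140, quantity demanded is 1934 − 9·140 = 674.
Sellers supply 674 only when they receive Ps with -96 + 5·Ps = 674, i.e. Ps = 154.
s = Ps − Pb = 154 − 140 = 14.

Required subsidy s = $14 per unit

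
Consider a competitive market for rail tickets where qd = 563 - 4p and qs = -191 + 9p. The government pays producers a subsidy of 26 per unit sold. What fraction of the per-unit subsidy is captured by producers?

Producer share = 4/13

Pre-subsidy: 563 - 4p = -191 + 9p gives p* = 58, q* = 331.
With the subsidy, sellers receive ps = pb + 26 for each unit, where pb is the price buyers pay.
Supply in terms of pb becomes qs = -191 + 9(pb + 26) = 43 + 9pb. Setting this equal to demand: 563 - 4pb = 43 + 9pb, so pb = 40.
Sellers receive ps = 40 + 26 = 66; q' = 563 − 4·40 = 403.
Buyers' price falls by p* − pb = 58 − 40 = 18; sellers' price rises by ps − p* = 66 − 58 = 8.
So producers capture 8/26 = 4/13 of each unit of subsidy.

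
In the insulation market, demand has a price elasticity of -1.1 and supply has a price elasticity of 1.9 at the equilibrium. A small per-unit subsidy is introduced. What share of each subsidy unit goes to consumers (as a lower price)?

Consumer share = 19/30

For a small subsidy around the equilibrium, the benefit split depends on the relative slopes, which at a point are proportional to the elasticities.
Buyer share = εs/(εs + |εd|) = 1.9/(1.9 + 1.1) = 19/30; seller share = |εd|/(εs + |εd|) = 11/30.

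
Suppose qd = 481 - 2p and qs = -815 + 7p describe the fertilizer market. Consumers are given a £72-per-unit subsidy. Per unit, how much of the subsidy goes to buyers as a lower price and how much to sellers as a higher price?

Pre-subsidy: 481 - 2p = -815 + 7p gives p* = 144, q* = 193.
With the rebate, buyers effectively pay pb = ps − 72, where ps is the price sellers receive.
Demand in terms of ps becomes qd = 481 − 2(ps − 72) = 625 - 2ps. Setting this equal to supply: 625 - 2ps = -815 + 7ps, so ps = 160.
Buyers pay pb = 160 − 72 = 88; q' = -815 + 7·160 = 305.
Buyers' price falls by p* − pb = 144 − 88 = 56; sellers' price rises by ps − p* = 160 − 144 = 16.

Buyers gain £56 per unit; sellers gain £16 per unit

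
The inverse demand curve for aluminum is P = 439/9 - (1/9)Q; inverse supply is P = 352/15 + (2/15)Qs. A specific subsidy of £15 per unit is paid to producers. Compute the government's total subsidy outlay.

Government cost = 27210/11

Pre-subsidy: 439/9 - (1/9)Q = 352/15 + (2/15)Q gives Q* = 1139/11 and P* = 410/11.
With the subsidy, sellers receive Ps = Pb + 15 for each unit, where Pb is the price buyers pay.
On the curves, Pb = 439/9 - (1/9)Q and Ps = 352/15 + (2/15)Q; the wedge Ps − Pb = 15 gives 352/15 + (2/15)Q − (439/9 - (1/9)Q) = 15, so Q' = 1814/11.
Then Pb = 439/9 − (1/9)·(1814/11) = 335/11 and Ps = 352/15 + (2/15)·(1814/11) = 500/11.
Government outlay = subsidy × quantity = 15 × 1814/11 = 27210/11.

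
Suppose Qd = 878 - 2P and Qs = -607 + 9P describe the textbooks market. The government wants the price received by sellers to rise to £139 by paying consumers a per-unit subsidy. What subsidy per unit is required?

Required subsidy s = £22 per unit

At a seller price of 139, quantity supplied is -607 + 9·139 = 644.
Buyers absorb 644 only when they pay Pb with 878 − 2·Pb = 644, i.e. Pb = 117.
s = Ps − Pb = 139 − 117 = 22.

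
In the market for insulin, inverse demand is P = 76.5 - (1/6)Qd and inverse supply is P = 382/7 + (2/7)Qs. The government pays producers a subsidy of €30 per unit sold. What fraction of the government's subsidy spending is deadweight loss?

Pre-subsidy: 76.5 - (1/6)Q = 382/7 + (2/7)Q gives Q* = 921/19 and P* = 1300/19.
With the subsidy, sellers receive Ps = Pb + 30 for each unit, where Pb is the price buyers pay.
On the curves, Pb = 76.5 - (1/6)Q and Ps = 382/7 + (2/7)Q; the wedge Ps − Pb = 30 gives 382/7 + (2/7)Q − (76.5 - (1/6)Q) = 30, so Q' = 2181/19.
Then Pb = 76.5 − (1/6)·(2181/19) = 1090/19 and Ps = 382/7 + (2/7)·(2181/19) = 1660/19.
ΔCS = ½(921/19 + 2181/19)(1300/19 − 1090/19) = 325710/361; ΔPS = ½(921/19 + 2181/19)(1660/19 − 1300/19) = 558360/361.
Government spending = 30 × 2181/19 = 65430/19.
DWL = ½ × 30 × (2181/19 − 921/19) = 18900/19; fraction = (18900/19) / (65430/19) = 210/727.

DWL / government spending = 210/727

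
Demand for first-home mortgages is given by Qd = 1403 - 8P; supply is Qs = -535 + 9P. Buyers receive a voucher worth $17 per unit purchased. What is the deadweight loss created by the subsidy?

Deadweight loss = $612

Pre-subsidy: 1403 - 8P = -535 + 9P gives P* = 114, Q* = 491.
With the rebate, buyers effectively pay Pb = Ps − 17, where Ps is the price sellers receive.
Demand in terms of Ps becomes Qd = 1403 − 8(Ps − 17) = 1539 - 8Ps. Setting this equal to supply: 1539 - 8Ps = -535 + 9Ps, so Ps = 122.
Buyers pay Pb = 122 − 17 = 105; Q' = -535 + 9·122 = 563.
The subsidy expands output by 563 − 491 = 72 past the efficient level; on those units the gap between marginal cost and willingness to pay runs from 0 up to 17.
DWL = ½ × 17 × 72 = 612.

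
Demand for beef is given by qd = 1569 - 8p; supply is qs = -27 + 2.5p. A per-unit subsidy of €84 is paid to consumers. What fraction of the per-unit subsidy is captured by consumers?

Consumer share = 5/21

Pre-subsidy: 1569 - 8p = -27 + 2.5p gives p* = 152, q* = 353.
With the rebate, buyers effectively pay pb = ps − 84, where ps is the price sellers receive.
Demand in terms of ps becomes qd = 1569 − 8(ps − 84) = 2241 - 8ps. Setting this equal to supply: 2241 - 8ps = -27 + 2.5ps, so ps = 216.
Buyers pay pb = 216 − 84 = 132; q' = -27 + 2.5·216 = 513.
Buyers' price falls by p* − pb = 152 − 132 = 20; sellers' price rises by ps − p* = 216 − 152 = 64.
So consumers capture 20/84 = 5/21 of each unit of subsidy.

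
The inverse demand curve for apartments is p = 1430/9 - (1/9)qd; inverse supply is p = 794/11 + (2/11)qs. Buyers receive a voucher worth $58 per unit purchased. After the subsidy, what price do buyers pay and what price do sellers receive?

Pre-subsidy: 1430/9 - (1/9)q = 794/11 + (2/11)q gives q* = 296 and p* = 126.
With the rebate, buyers effectively pay pb = ps − 58, where ps is the price sellers receive.
On the curves, pb = 1430/9 - (1/9)q and ps = 794/11 + (2/11)q; the wedge ps − pb = 58 gives 794/11 + (2/11)q − (1430/9 - (1/9)q) = 58, so q' = 494.
Then pb = 1430/9 − (1/9)·494 = 104 and ps = 794/11 + (2/11)·494 = 162.

Buyers pay $104; sellers receive $162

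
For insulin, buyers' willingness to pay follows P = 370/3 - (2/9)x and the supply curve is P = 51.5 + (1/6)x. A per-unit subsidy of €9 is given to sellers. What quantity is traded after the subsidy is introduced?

x' = 1455/7

Pre-subsidy: 370/3 - (2/9)x = 51.5 + (1/6)x gives x* = 1293/7 and P* = 576/7.
With the subsidy, sellers receive Ps = Pb + 9 for each unit, where Pb is the price buyers pay.
On the curves, Pb = 370/3 - (2/9)x and Ps = 51.5 + (1/6)x; the wedge Ps − Pb = 9 gives 51.5 + (1/6)x − (370/3 - (2/9)x) = 9, so x' = 1455/7.
Then Pb = 370/3 − (2/9)·(1455/7) = 540/7 and Ps = 51.5 + (1/6)·(1455/7) = 603/7.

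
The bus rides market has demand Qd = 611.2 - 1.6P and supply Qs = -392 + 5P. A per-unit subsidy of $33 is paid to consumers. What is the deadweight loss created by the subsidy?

Deadweight loss = $660

Pre-subsidy: 611.2 - 1.6P = -392 + 5P gives P* = 152, Q* = 368.
With the rebate, buyers effectively pay Pb = Ps − 33, where Ps is the price sellers receive.
Demand in terms of Ps becomes Qd = 611.2 − 1.6(Ps − 33) = 664 - 1.6Ps. Setting this equal to supply: 664 - 1.6Ps = -392 + 5Ps, so Ps = 160.
Buyers pay Pb = 160 − 33 = 127; Q' = -392 + 5·160 = 408.
The subsidy expands output by 408 − 368 = 40 past the efficient level; on those units the gap between marginal cost and willingness to pay runs from 0 up to 33.
DWL = ½ × 33 × 40 = 660.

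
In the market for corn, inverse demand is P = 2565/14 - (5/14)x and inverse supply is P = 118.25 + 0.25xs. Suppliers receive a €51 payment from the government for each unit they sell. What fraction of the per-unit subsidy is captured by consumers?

Pre-subsidy: 2565/14 - (5/14)x = 118.25 + 0.25x gives x* = 107 and P* = 145.
With the subsidy, sellers receive Ps = Pb + 51 for each unit, where Pb is the price buyers pay.
On the curves, Pb = 2565/14 - (5/14)x and Ps = 118.25 + 0.25x; the wedge Ps − Pb = 51 gives 118.25 + 0.25x − (2565/14 - (5/14)x) = 51, so x' = 191.
Then Pb = 2565/14 − (5/14)·191 = 115 and Ps = 118.25 + 0.25·191 = 166.
Buyers' price falls by P* − Pb = 145 − 115 = 30; sellers' price rises by Ps − P* = 166 − 145 = 21.
So consumers capture 30/51 = 10/17 of each unit of subsidy.

Consumer share = 10/17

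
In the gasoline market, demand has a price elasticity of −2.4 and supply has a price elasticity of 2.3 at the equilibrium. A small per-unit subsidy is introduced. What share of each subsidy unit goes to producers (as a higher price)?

Producer share = 24/47

For a small subsidy around the equilibrium, the benefit split depends on the relative slopes, which at a point are proportional to the elasticities.
Buyer share = εs/(εs + |εd|) = 2.3/(2.3 + 2.4) = 23/47; seller share = |εd|/(εs + |εd|) = 24/47.
So producers capture 24/47 of the subsidy.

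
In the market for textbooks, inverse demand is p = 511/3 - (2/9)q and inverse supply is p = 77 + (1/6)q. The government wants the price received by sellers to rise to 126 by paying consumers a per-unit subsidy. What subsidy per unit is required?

At a seller price of 126, quantity supplied is -462 + 6·126 = 294.
Buyers absorb 294 only when they pay pb = 511/3 − (2/9)·294 = 105.
s = ps − pb = 126 − 105 = 21.

Required subsidy s = 21 per unit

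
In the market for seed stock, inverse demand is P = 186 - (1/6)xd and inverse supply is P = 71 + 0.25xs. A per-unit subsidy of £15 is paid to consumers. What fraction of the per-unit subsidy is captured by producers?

Pre-subsidy: 186 - (1/6)x = 71 + 0.25x gives x* = 276 and P* = 140.
With the rebate, buyers effectively pay Pb = Ps − 15, where Ps is the price sellers receive.
On the curves, Pb = 186 - (1/6)x and Ps = 71 + 0.25x; the wedge Ps − Pb = 15 gives 71 + 0.25x − (186 - (1/6)x) = 15, so x' = 312.
Then Pb = 186 − (1/6)·312 = 134 and Ps = 71 + 0.25·312 = 149.
Buyers' price falls by P* − Pb = 140 − 134 = 6; sellers' price rises by Ps − P* = 149 − 140 = 9.
So producers capture 9/15 = 0.6 of each unit of subsidy.

Producer share = 0.6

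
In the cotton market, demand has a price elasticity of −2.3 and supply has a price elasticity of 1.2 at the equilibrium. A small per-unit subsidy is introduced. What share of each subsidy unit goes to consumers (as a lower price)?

For a small subsidy around the equilibrium, the benefit split depends on the relative slopes, which at a point are proportional to the elasticities.
Buyer share = εs/(εs + |εd|) = 1.2/(1.2 + 2.3) = 12/35; seller share = |εd|/(εs + |εd|) = 23/35.

Consumer share = 12/35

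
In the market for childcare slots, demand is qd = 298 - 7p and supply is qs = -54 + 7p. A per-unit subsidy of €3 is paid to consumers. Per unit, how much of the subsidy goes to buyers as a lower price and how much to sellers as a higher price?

Buyers gain €1.5 per unit; sellers gain €1.5 per unit

Pre-subsidy: 298 - 7p = -54 + 7p gives p* = 176/7, q* = 122.
With the rebate, buyers effectively pay pb = ps − 3, where ps is the price sellers receive.
Demand in terms of ps becomes qd = 298 − 7(ps − 3) = 319 - 7ps. Setting this equal to supply: 319 - 7ps = -54 + 7ps, so ps = 373/14.
Buyers pay pb = 373/14 − 3 = 331/14; q' = -54 + 7·(373/14) = 132.5.
Buyers' price falls by p* − pb = 176/7 − 331/14 = 1.5; sellers' price rises by ps − p* = 373/14 − 176/7 = 1.5.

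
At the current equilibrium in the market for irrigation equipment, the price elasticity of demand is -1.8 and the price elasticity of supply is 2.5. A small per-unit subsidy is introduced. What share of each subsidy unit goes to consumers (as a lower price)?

For a small subsidy around the equilibrium, the benefit split depends on the relative slopes, which at a point are proportional to the elasticities.
Buyer share = εs/(εs + |εd|) = 2.5/(2.5 + 1.8) = 25/43; seller share = |εd|/(εs + |εd|) = 18/43.

Consumer share = 25/43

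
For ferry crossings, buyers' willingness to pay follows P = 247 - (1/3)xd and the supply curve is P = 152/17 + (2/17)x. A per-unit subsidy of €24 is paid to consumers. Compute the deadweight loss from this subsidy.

Pre-subsidy: 247 - (1/3)x = 152/17 + (2/17)x gives x* = 12141/23 and P* = 1634/23.
With the rebate, buyers effectively pay Pb = Ps − 24, where Ps is the price sellers receive.
On the curves, Pb = 247 - (1/3)x and Ps = 152/17 + (2/17)x; the wedge Ps − Pb = 24 gives 152/17 + (2/17)x − (247 - (1/3)x) = 24, so x' = 13365/23.
Then Pb = 247 − (1/3)·(13365/23) = 1226/23 and Ps = 152/17 + (2/17)·(13365/23) = 1778/23.
The subsidy expands output by 13365/23 − 12141/23 = 1224/23 past the efficient level; on those units the gap between marginal cost and willingness to pay runs from 0 up to 24.
DWL = ½ × 24 × 1224/23 = 14688/23.

Deadweight loss = 14688/23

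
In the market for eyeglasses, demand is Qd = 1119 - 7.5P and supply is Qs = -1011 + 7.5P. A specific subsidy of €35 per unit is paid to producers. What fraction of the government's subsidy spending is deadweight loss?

Pre-subsidy: 1119 - 7.5P = -1011 + 7.5P gives P* = 142, Q* = 54.
With the subsidy, sellers receive Ps = Pb + 35 for each unit, where Pb is the price buyers pay.
Supply in terms of Pb becomes Qs = -1011 + 7.5(Pb + 35) = -748.5 + 7.5Pb. Setting this equal to demand: 1119 - 7.5Pb = -748.5 + 7.5Pb, so Pb = 124.5.
Sellers receive Ps = 124.5 + 35 = 159.5; Q' = 1119 − 7.5·124.5 = 185.25.
ΔCS = ½(54 + 185.25)(142 − 124.5) = 2093.4375; ΔPS = ½(54 + 185.25)(159.5 − 142) = 2093.4375.
Government spending = 35 × 185.25 = 6483.75.
DWL = ½ × 35 × (185.25 − 54) = 2296.875; fraction = 2296.875 / 6483.75 = 175/494.

DWL / government spending = 175/494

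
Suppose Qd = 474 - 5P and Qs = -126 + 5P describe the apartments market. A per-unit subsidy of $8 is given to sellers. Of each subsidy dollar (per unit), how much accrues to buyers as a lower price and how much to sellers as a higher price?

Buyers gain $4 per unit; sellers gain $4 per unit

Pre-subsidy: 474 - 5P = -126 + 5P gives P* = 60, Q* = 174.
With the subsidy, sellers receive Ps = Pb + 8 for each unit, where Pb is the price buyers pay.
Supply in terms of Pb becomes Qs = -126 + 5(Pb + 8) = -86 + 5Pb. Setting this equal to demand: 474 - 5Pb = -86 + 5Pb, so Pb = 56.
Sellers receive Ps = 56 + 8 = 64; Q' = 474 − 5·56 = 194.
Buyers' price falls by P* − Pb = 60 − 56 = 4; sellers' price rises by Ps − P* = 64 − 60 = 4.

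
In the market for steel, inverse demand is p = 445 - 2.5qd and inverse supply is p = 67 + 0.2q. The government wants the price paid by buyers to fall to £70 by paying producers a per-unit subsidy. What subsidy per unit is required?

Required subsidy s = £27 per unit

At a buyer price of 70, quantity demanded is 178 − 0.4·70 = 150.
Sellers supply 150 only when they receive ps = 67 + 0.2·150 = 97.
s = ps − pb = 97 − 70 = 27.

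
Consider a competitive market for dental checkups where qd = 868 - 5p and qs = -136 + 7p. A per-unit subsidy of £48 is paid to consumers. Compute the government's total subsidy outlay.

Pre-subsidy: 868 - 5p = -136 + 7p gives p* = 251/3, q* = 1349/3.
With the rebate, buyers effectively pay pb = ps − 48, where ps is the price sellers receive.
Demand in terms of ps becomes qd = 868 − 5(ps − 48) = 1108 - 5ps. Setting this equal to supply: 1108 - 5ps = -136 + 7ps, so ps = 311/3.
Buyers pay pb = 311/3 − 48 = 167/3; q' = -136 + 7·(311/3) = 1769/3.
Government outlay = subsidy × quantity = 48 × 1769/3 = 28304.

Government cost = £28304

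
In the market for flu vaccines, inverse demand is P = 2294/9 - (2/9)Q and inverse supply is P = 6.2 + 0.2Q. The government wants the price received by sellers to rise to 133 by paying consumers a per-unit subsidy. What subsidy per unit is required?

At a seller price of 133, quantity supplied is -31 + 5·133 = 634.
Buyers absorb 634 only when they pay Pb = 2294/9 − (2/9)·634 = 114.
s = Ps − Pb = 133 − 114 = 19.

Required subsidy s = 19 per unit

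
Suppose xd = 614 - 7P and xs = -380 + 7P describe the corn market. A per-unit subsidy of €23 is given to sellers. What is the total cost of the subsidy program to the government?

Government cost = €4542.5

Pre-subsidy: 614 - 7P = -380 + 7P gives P* = 71, x* = 117.
With the subsidy, sellers receive Ps = Pb + 23 for each unit, where Pb is the price buyers pay.
Supply in terms of Pb becomes xs = -380 + 7(Pb + 23) = -219 + 7Pb. Setting this equal to demand: 614 - 7Pb = -219 + 7Pb, so Pb = 59.5.
Sellers receive Ps = 59.5 + 23 = 82.5; x' = 614 − 7·59.5 = 197.5.
Government outlay = subsidy × quantity = 23 × 197.5 = 4542.5.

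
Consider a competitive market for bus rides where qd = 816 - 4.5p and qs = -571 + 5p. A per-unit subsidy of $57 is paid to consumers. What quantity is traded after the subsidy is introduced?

q' = 294

Pre-subsidy: 816 - 4.5p = -571 + 5p gives p* = 146, q* = 159.
With the rebate, buyers effectively pay pb = ps − 57, where ps is the price sellers receive.
Demand in terms of ps becomes qd = 816 − 4.5(ps − 57) = 1072.5 - 4.5ps. Setting this equal to supply: 1072.5 - 4.5ps = -571 + 5ps, so ps = 173.
Buyers pay pb = 173 − 57 = 116; q' = -571 + 5·173 = 294.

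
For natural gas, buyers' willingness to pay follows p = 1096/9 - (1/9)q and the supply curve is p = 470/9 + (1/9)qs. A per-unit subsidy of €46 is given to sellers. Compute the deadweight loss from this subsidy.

Deadweight loss = €4761

Pre-subsidy: 1096/9 - (1/9)q = 470/9 + (1/9)q gives q* = 313 and p* = 87.
With the subsidy, sellers receive ps = pb + 46 for each unit, where pb is the price buyers pay.
On the curves, pb = 1096/9 - (1/9)q and ps = 470/9 + (1/9)q; the wedge ps − pb = 46 gives 470/9 + (1/9)q − (1096/9 - (1/9)q) = 46, so q' = 520.
Then pb = 1096/9 − (1/9)·520 = 64 and ps = 470/9 + (1/9)·520 = 110.
The subsidy expands output by 520 − 313 = 207 past the efficient level; on those units the gap between marginal cost and willingness to pay runs from 0 up to 46.
DWL = ½ × 46 × 207 = 4761.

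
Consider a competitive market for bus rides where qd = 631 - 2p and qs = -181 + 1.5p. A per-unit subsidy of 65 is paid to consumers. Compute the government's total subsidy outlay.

Government cost = 101335/7

Pre-subsidy: 631 - 2p = -181 + 1.5p gives p* = 232, q* = 167.
With the rebate, buyers effectively pay pb = ps − 65, where ps is the price sellers receive.
Demand in terms of ps becomes qd = 631 − 2(ps − 65) = 761 - 2ps. Setting this equal to supply: 761 - 2ps = -181 + 1.5ps, so ps = 1884/7.
Buyers pay pb = 1884/7 − 65 = 1429/7; q' = -181 + 1.5·(1884/7) = 1559/7.
Government outlay = subsidy × quantity = 65 × 1559/7 = 101335/7.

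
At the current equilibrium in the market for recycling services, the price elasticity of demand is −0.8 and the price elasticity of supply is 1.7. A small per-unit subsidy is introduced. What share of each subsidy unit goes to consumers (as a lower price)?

For a small subsidy around the equilibrium, the benefit split depends on the relative slopes, which at a point are proportional to the elasticities.
Buyer share = εs/(εs + |εd|) = 1.7/(1.7 + 0.8) = 0.68; seller share = |εd|/(εs + |εd|) = 0.32.

Consumer share = 0.68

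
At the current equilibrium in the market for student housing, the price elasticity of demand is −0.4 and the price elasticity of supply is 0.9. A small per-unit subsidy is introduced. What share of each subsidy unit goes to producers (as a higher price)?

For a small subsidy around the equilibrium, the benefit split depends on the relative slopes, which at a point are proportional to the elasticities.
Buyer share = εs/(εs + |εd|) = 0.9/(0.9 + 0.4) = 9/13; seller share = |εd|/(εs + |εd|) = 4/13.
So producers capture 4/13 of the subsidy.

Producer share = 4/13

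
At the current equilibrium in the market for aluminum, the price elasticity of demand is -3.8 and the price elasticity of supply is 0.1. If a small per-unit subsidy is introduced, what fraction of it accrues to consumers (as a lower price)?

Consumer share = 1/39

For a small subsidy around the equilibrium, the benefit split depends on the relative slopes, which at a point are proportional to the elasticities.
Buyer share = εs/(εs + |εd|) = 0.1/(0.1 + 3.8) = 1/39; seller share = |εd|/(εs + |εd|) = 38/39.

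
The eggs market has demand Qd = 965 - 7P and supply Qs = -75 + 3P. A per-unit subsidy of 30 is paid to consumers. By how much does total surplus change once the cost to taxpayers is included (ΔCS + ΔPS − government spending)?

Net change in total surplus = -945

Pre-subsidy: 965 - 7P = -75 + 3P gives P* = 104, Q* = 237.
With the rebate, buyers effectively pay Pb = Ps − 30, where Ps is the price sellers receive.
Demand in terms of Ps becomes Qd = 965 − 7(Ps − 30) = 1175 - 7Ps. Setting this equal to supply: 1175 - 7Ps = -75 + 3Ps, so Ps = 125.
Buyers pay Pb = 125 − 30 = 95; Q' = -75 + 3·125 = 300.
ΔCS = ½(237 + 300)(104 − 95) = 2416.5; ΔPS = ½(237 + 300)(125 − 104) = 5638.5.
Government spending = 30 × 300 = 9000.
Net change = 2416.5 + 5638.5 − 9000 = -945. The loss equals the DWL triangle ½·30·63.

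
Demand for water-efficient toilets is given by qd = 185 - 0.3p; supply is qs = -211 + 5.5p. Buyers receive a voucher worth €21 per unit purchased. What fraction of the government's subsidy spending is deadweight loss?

DWL / government spending = 693/39554

Pre-subsidy: 185 - 0.3p = -211 + 5.5p gives p* = 1980/29, q* = 4771/29.
With the rebate, buyers effectively pay pb = ps − 21, where ps is the price sellers receive.
Demand in terms of ps becomes qd = 185 − 0.3(ps − 21) = 191.3 - 0.3ps. Setting this equal to supply: 191.3 - 0.3ps = -211 + 5.5ps, so ps = 4023/58.
Buyers pay pb = 4023/58 − 21 = 2805/58; q' = -211 + 5.5·(4023/58) = 19777/116.
ΔCS = ½(4771/29 + 19777/116)(1980/29 − 2805/58) = 44884455/13456; ΔPS = ½(4771/29 + 19777/116)(4023/58 − 1980/29) = 2448243/13456.
Government spending = 21 × 19777/116 = 415317/116.
DWL = ½ × 21 × (19777/116 − 4771/29) = 14553/232; fraction = (14553/232) / (415317/116) = 693/39554.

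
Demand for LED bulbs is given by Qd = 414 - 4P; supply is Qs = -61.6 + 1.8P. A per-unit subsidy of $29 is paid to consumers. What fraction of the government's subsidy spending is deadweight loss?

Pre-subsidy: 414 - 4P = -61.6 + 1.8P gives P* = 82, Q* = 86.
With the rebate, buyers effectively pay Pb = Ps − 29, where Ps is the price sellers receive.
Demand in terms of Ps becomes Qd = 414 − 4(Ps − 29) = 530 - 4Ps. Setting this equal to supply: 530 - 4Ps = -61.6 + 1.8Ps, so Ps = 102.
Buyers pay Pb = 102 − 29 = 73; Q' = -61.6 + 1.8·102 = 122.
ΔCS = ½(86 + 122)(82 − 73) = 936; ΔPS = ½(86 + 122)(102 − 82) = 2080.
Government spending = 29 × 122 = 3538.
DWL = ½ × 29 × (122 − 86) = 522; fraction = 522 / 3538 = 9/61.

DWL / government spending = 9/61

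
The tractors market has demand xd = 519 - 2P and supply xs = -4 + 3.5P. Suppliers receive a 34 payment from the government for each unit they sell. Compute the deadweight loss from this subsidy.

Pre-subsidy: 519 - 2P = -4 + 3.5P gives P* = 1046/11, x* = 3617/11.
With the subsidy, sellers receive Ps = Pb + 34 for each unit, where Pb is the price buyers pay.
Supply in terms of Pb becomes xs = -4 + 3.5(Pb + 34) = 115 + 3.5Pb. Setting this equal to demand: 519 - 2Pb = 115 + 3.5Pb, so Pb = 808/11.
Sellers receive Ps = 808/11 + 34 = 1182/11; x' = 519 − 2·(808/11) = 4093/11.
The subsidy expands output by 4093/11 − 3617/11 = 476/11 past the efficient level; on those units the gap between marginal cost and willingness to pay runs from 0 up to 34.
DWL = ½ × 34 × 476/11 = 8092/11.

Deadweight loss = 8092/11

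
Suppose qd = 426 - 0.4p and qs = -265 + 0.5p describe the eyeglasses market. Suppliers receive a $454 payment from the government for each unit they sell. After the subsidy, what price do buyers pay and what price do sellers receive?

Buyers pay 4640/9; sellers receive 8726/9

Pre-subsidy: 426 - 0.4p = -265 + 0.5p gives p* = 6910/9, q* = 1070/9.
With the subsidy, sellers receive ps = pb + 454 for each unit, where pb is the price buyers pay.
Supply in terms of pb becomes qs = -265 + 0.5(pb + 454) = -38 + 0.5pb. Setting this equal to demand: 426 - 0.4pb = -38 + 0.5pb, so pb = 4640/9.
Sellers receive ps = 4640/9 + 454 = 8726/9; q' = 426 − 0.4·(4640/9) = 1978/9.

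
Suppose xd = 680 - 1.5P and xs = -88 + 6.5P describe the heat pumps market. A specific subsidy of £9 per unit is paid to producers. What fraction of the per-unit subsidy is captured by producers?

Pre-subsidy: 680 - 1.5P = -88 + 6.5P gives P* = 96, x* = 536.
With the subsidy, sellers receive Ps = Pb + 9 for each unit, where Pb is the price buyers pay.
Supply in terms of Pb becomes xs = -88 + 6.5(Pb + 9) = -29.5 + 6.5Pb. Setting this equal to demand: 680 - 1.5Pb = -29.5 + 6.5Pb, so Pb = 88.6875.
Sellers receive Ps = 88.6875 + 9 = 97.6875; x' = 680 − 1.5·88.6875 = 546.96875.
Buyers' price falls by P* − Pb = 96 − 88.6875 = 7.3125; sellers' price rises by Ps − P* = 97.6875 − 96 = 1.6875.
So producers capture 1.6875/9 = 0.1875 of each unit of subsidy.

Producer share = 0.1875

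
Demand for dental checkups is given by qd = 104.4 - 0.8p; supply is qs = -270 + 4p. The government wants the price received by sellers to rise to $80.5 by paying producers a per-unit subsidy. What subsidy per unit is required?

At a seller price of 80.5, quantity supplied is -270 + 4·80.5 = 52.
Buyers absorb 52 only when they pay pb with 104.4 − 0.8·pb = 52, i.e. pb = 65.5.
s = ps − pb = 80.5 − 65.5 = 15.

Required subsidy s = $15 per unit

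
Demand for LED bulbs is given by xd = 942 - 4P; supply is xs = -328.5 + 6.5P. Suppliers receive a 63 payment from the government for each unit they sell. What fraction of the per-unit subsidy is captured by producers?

Pre-subsidy: 942 - 4P = -328.5 + 6.5P gives P* = 121, x* = 458.
With the subsidy, sellers receive Ps = Pb + 63 for each unit, where Pb is the price buyers pay.
Supply in terms of Pb becomes xs = -328.5 + 6.5(Pb + 63) = 81 + 6.5Pb. Setting this equal to demand: 942 - 4Pb = 81 + 6.5Pb, so Pb = 82.
Sellers receive Ps = 82 + 63 = 145; x' = 942 − 4·82 = 614.
Buyers' price falls by P* − Pb = 121 − 82 = 39; sellers' price rises by Ps − P* = 145 − 121 = 24.
So producers capture 24/63 = 8/21 of each unit of subsidy.

Producer share = 8/21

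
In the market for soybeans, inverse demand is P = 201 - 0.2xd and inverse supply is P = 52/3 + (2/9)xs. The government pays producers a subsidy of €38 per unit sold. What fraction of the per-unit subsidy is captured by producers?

Producer share = 10/19

Pre-subsidy: 201 - 0.2x = 52/3 + (2/9)x gives x* = 435 and P* = 114.
With the subsidy, sellers receive Ps = Pb + 38 for each unit, where Pb is the price buyers pay.
On the curves, Pb = 201 - 0.2x and Ps = 52/3 + (2/9)x; the wedge Ps − Pb = 38 gives 52/3 + (2/9)x − (201 - 0.2x) = 38, so x' = 525.
Then Pb = 201 − 0.2·525 = 96 and Ps = 52/3 + (2/9)·525 = 134.
Buyers' price falls by P* − Pb = 114 − 96 = 18; sellers' price rises by Ps − P* = 134 − 114 = 20.
So producers capture 20/38 = 10/19 of each unit of subsidy.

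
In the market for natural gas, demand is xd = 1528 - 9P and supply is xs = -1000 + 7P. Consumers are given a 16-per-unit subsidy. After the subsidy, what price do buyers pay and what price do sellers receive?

Buyers pay 151; sellers receive 167

Pre-subsidy: 1528 - 9P = -1000 + 7P gives P* = 158, x* = 106.
With the rebate, buyers effectively pay Pb = Ps − 16, where Ps is the price sellers receive.
Demand in terms of Ps becomes xd = 1528 − 9(Ps − 16) = 1672 - 9Ps. Setting this equal to supply: 1672 - 9Ps = -1000 + 7Ps, so Ps = 167.
Buyers pay Pb = 167 − 16 = 151; x' = -1000 + 7·167 = 169.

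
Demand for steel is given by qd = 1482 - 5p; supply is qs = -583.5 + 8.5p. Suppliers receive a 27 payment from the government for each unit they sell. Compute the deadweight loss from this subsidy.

Deadweight loss = 1147.5

Pre-subsidy: 1482 - 5p = -583.5 + 8.5p gives p* = 153, q* = 717.
With the subsidy, sellers receive ps = pb + 27 for each unit, where pb is the price buyers pay.
Supply in terms of pb becomes qs = -583.5 + 8.5(pb + 27) = -354 + 8.5pb. Setting this equal to demand: 1482 - 5pb = -354 + 8.5pb, so pb = 136.
Sellers receive ps = 136 + 27 = 163; q' = 1482 − 5·136 = 802.
The subsidy expands output by 802 − 717 = 85 past the efficient level; on those units the gap between marginal cost and willingness to pay runs from 0 up to 27.
DWL = ½ × 27 × 85 = 1147.5.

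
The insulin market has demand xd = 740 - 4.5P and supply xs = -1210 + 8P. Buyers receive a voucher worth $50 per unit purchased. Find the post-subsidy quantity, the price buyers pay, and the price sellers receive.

Pre-subsidy: 740 - 4.5P = -1210 + 8P gives P* = 156, x* = 38.
With the rebate, buyers effectively pay Pb = Ps − 50, where Ps is the price sellers receive.
Demand in terms of Ps becomes xd = 740 − 4.5(Ps − 50) = 965 - 4.5Ps. Setting this equal to supply: 965 - 4.5Ps = -1210 + 8Ps, so Ps = 174.
Buyers pay Pb = 174 − 50 = 124; x' = -1210 + 8·174 = 182.

x' = 182; buyers pay $124; sellers receive $174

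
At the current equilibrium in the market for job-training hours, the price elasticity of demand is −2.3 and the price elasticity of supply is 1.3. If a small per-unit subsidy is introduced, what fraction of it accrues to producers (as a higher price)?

Producer share = 23/36

For a small subsidy around the equilibrium, the benefit split depends on the relative slopes, which at a point are proportional to the elasticities.
Buyer share = εs/(εs + |εd|) = 1.3/(1.3 + 2.3) = 13/36; seller share = |εd|/(εs + |εd|) = 23/36.
So producers capture 23/36 of the subsidy.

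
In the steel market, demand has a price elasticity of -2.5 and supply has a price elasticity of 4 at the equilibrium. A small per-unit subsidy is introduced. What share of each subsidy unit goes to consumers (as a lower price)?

For a small subsidy around the equilibrium, the benefit split depends on the relative slopes, which at a point are proportional to the elasticities.
Buyer share = εs/(εs + |εd|) = 4/(4 + 2.5) = 8/13; seller share = |εd|/(εs + |εd|) = 5/13.

Consumer share = 8/13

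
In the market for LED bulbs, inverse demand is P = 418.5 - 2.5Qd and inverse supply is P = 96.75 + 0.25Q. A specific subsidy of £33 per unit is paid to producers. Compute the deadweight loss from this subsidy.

Deadweight loss = £198

Pre-subsidy: 418.5 - 2.5Q = 96.75 + 0.25Q gives Q* = 117 and P* = 126.
With the subsidy, sellers receive Ps = Pb + 33 for each unit, where Pb is the price buyers pay.
On the curves, Pb = 418.5 - 2.5Q and Ps = 96.75 + 0.25Q; the wedge Ps − Pb = 33 gives 96.75 + 0.25Q − (418.5 - 2.5Q) = 33, so Q' = 129.
Then Pb = 418.5 − 2.5·129 = 96 and Ps = 96.75 + 0.25·129 = 129.
The subsidy expands output by 129 − 117 = 12 past the efficient level; on those units the gap between marginal cost and willingness to pay runs from 0 up to 33.
DWL = ½ × 33 × 12 = 198.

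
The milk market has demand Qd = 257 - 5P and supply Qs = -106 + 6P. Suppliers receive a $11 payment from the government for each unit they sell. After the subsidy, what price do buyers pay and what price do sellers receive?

Pre-subsidy: 257 - 5P = -106 + 6P gives P* = 33, Q* = 92.
With the subsidy, sellers receive Ps = Pb + 11 for each unit, where Pb is the price buyers pay.
Supply in terms of Pb becomes Qs = -106 + 6(Pb + 11) = -40 + 6Pb. Setting this equal to demand: 257 - 5Pb = -40 + 6Pb, so Pb = 27.
Sellers receive Ps = 27 + 11 = 38; Q' = 257 − 5·27 = 122.

Buyers pay $27; sellers receive $38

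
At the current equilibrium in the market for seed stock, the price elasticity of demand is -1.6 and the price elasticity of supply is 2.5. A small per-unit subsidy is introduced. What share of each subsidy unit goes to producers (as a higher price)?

For a small subsidy around the equilibrium, the benefit split depends on the relative slopes, which at a point are proportional to the elasticities.
Buyer share = εs/(εs + |εd|) = 2.5/(2.5 + 1.6) = 25/41; seller share = |εd|/(εs + |εd|) = 16/41.
So producers capture 16/41 of the subsidy.

Producer share = 16/41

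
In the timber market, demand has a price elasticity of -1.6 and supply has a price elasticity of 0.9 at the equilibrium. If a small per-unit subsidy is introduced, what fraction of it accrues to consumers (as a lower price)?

For a small subsidy around the equilibrium, the benefit split depends on the relative slopes, which at a point are proportional to the elasticities.
Buyer share = εs/(εs + |εd|) = 0.9/(0.9 + 1.6) = 0.36; seller share = |εd|/(εs + |εd|) = 0.64.

Consumer share = 0.36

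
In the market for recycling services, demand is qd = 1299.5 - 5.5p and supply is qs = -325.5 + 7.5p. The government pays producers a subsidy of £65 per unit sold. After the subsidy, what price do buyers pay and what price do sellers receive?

Pre-subsidy: 1299.5 - 5.5p = -325.5 + 7.5p gives p* = 125, q* = 612.
With the subsidy, sellers receive ps = pb + 65 for each unit, where pb is the price buyers pay.
Supply in terms of pb becomes qs = -325.5 + 7.5(pb + 65) = 162 + 7.5pb. Setting this equal to demand: 1299.5 - 5.5pb = 162 + 7.5pb, so pb = 87.5.
Sellers receive ps = 87.5 + 65 = 152.5; q' = 1299.5 − 5.5·87.5 = 818.25.

Buyers pay £87.5; sellers receive £152.5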